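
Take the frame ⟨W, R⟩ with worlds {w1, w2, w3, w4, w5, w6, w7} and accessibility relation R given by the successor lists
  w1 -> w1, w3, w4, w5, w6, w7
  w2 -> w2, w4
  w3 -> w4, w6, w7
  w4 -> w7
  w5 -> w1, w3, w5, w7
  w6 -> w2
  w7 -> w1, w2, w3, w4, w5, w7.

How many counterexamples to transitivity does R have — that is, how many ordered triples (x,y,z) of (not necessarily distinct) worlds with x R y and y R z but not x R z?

22

Enumerating: (w1,w6,w2), (w1,w7,w2), (w2,w4,w7), (w3,w6,w2), (w3,w7,w1), (w3,w7,w2), (w3,w7,w3), (w3,w7,w5), (w4,w7,w1), (w4,w7,w2), (w4,w7,w3), (w4,w7,w4), … and 10 more.
Total: 22.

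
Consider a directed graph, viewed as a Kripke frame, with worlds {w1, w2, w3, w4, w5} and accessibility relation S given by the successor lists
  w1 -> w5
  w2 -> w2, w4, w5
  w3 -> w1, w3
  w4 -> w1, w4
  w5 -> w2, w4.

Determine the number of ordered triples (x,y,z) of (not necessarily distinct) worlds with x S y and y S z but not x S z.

Enumerating: (w1,w5,w2), (w1,w5,w4), (w2,w4,w1), (w3,w1,w5), (w4,w1,w5), (w5,w2,w5), (w5,w4,w1).

7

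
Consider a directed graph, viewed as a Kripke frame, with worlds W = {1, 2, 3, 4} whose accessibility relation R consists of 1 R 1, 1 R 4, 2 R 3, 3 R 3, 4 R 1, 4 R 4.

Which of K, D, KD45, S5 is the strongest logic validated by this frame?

KD45

Serial (axiom D): yes — every world has a successor (e.g. 1 R 1).
Euclidean (axiom 5): yes — any two successors of a common world are R-related.
Transitive (axiom 4): yes — every two-step R-path is closed by a direct edge.
Reflexive (axiom T): no — 2 is not related to itself.
So F validates K, D, KD45; S5 would additionally require R to be reflexive. The strongest is KD45.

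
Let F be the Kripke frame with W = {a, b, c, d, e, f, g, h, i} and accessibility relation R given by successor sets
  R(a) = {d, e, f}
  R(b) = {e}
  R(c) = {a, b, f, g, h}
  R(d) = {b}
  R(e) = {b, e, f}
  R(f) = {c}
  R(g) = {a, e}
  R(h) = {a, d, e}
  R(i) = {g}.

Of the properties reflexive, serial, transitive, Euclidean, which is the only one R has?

Reflexive: no — a is not related to itself.
Serial: yes — every world has a successor (e.g. a R d).
Transitive: no — a R d and d R b, but not a R b.
Euclidean: no — a R d and a R e, but not d R e.
Only serial holds.

serial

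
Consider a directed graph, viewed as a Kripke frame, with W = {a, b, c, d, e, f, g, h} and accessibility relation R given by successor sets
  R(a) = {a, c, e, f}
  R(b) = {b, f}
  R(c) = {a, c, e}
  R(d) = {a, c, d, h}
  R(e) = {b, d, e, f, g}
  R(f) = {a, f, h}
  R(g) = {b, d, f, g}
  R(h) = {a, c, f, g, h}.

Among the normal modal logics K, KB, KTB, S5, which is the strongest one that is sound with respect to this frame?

Symmetric (axiom B): no — a R e but not e R a.
Reflexive (axiom T): yes — every world is R-related to itself.
Euclidean (axiom 5): no — a R c and a R f, but not c R f.
So F validates K; KB would additionally require R to be symmetric. The strongest is K.

K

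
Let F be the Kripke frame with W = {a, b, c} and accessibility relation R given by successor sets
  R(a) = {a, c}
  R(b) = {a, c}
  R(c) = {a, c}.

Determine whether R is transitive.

Yes

Transitive: yes — every two-step R-path is closed by a direct edge.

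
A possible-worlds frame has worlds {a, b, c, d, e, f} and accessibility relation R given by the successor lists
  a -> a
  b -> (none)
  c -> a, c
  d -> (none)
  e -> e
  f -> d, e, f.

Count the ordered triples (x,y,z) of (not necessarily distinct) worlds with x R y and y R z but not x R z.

R is transitive; there are no such tuples.

0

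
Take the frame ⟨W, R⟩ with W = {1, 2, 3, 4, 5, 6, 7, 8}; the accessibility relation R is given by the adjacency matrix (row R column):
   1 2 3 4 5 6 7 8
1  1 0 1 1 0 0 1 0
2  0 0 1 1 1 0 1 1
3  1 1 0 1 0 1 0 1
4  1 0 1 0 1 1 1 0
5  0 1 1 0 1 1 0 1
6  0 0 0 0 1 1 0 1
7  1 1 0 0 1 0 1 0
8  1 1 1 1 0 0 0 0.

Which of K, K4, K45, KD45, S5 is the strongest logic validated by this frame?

K

Transitive (axiom 4): no — 1 R 3 and 3 R 2, but not 1 R 2.
Euclidean (axiom 5): no — 1 R 3 and 1 R 7, but not 3 R 7.
Serial (axiom D): yes — every world has a successor (e.g. 1 R 1).
Reflexive (axiom T): no — 2 is not related to itself.
So F validates K; K4 would additionally require R to be transitive. The strongest is K.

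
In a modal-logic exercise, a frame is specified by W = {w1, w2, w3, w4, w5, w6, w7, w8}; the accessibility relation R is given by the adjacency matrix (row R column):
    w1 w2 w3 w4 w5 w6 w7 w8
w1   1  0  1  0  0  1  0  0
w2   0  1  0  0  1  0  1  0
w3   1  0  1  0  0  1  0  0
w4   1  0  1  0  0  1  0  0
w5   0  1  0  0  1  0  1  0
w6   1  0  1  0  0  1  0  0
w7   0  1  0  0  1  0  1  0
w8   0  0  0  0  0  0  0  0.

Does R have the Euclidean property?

Yes

Euclidean: yes — any two successors of a common world are R-related.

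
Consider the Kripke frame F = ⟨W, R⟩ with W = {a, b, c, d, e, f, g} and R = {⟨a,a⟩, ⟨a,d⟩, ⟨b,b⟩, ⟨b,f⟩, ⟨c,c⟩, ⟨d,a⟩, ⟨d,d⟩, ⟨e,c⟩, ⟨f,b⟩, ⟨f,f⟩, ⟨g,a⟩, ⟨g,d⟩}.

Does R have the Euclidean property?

Yes

Euclidean: yes — any two successors of a common world are R-related.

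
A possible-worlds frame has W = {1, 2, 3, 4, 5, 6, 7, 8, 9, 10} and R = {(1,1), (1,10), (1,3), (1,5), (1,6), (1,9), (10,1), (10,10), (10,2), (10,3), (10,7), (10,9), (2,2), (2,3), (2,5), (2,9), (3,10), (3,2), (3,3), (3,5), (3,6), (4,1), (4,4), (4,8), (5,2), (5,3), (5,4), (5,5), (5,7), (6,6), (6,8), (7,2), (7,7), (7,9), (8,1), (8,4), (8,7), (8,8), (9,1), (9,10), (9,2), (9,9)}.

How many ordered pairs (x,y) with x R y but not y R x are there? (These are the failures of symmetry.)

Enumerating: (1,3), (1,5), (1,6), (10,2), (10,7), (3,6), (4,1), (5,4), (5,7), (6,8), (7,2), (7,9), (8,1), (8,7).

14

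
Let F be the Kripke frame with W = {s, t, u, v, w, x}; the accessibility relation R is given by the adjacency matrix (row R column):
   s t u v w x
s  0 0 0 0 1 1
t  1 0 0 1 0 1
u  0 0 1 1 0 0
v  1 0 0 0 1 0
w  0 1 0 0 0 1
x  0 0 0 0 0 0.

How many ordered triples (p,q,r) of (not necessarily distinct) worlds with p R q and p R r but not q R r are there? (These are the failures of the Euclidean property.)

18

Enumerating: (s,w,w), (s,x,w), (s,x,x), (t,s,s), (t,s,v), (t,v,v), (t,v,x), (t,x,s), (t,x,v), (t,x,x), (u,v,u), (u,v,v), (v,s,s), (v,w,s), (v,w,w), (w,t,t), (w,x,t), (w,x,x).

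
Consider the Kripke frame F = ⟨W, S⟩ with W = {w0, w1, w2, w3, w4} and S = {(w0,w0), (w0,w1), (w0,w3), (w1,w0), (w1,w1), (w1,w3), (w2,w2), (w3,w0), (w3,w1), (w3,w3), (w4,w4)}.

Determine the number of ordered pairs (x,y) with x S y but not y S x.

S is symmetric; there are no such tuples.

0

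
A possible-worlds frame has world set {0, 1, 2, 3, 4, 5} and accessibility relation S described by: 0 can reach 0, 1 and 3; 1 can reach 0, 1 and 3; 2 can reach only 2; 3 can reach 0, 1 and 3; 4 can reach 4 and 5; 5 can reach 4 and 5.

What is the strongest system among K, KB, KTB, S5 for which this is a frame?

Symmetric (axiom B): yes — every pair in S has its reverse in S.
Reflexive (axiom T): yes — every world is S-related to itself.
Euclidean (axiom 5): yes — any two successors of a common world are S-related.
So F validates K, KB, KTB, S5. The strongest is S5.

S5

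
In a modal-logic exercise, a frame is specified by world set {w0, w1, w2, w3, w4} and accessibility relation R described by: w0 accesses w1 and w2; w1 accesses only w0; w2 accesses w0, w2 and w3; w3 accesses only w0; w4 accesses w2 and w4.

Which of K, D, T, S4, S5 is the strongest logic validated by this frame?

D

Serial (axiom D): yes — every world has a successor (e.g. w0 R w1).
Reflexive (axiom T): no — w0 is not related to itself.
Transitive (axiom 4): no — w0 R w2 and w2 R w3, but not w0 R w3.
Euclidean (axiom 5): no — w0 R w1 and w0 R w2, but not w1 R w2.
So F validates K, D; T would additionally require R to be reflexive. The strongest is D.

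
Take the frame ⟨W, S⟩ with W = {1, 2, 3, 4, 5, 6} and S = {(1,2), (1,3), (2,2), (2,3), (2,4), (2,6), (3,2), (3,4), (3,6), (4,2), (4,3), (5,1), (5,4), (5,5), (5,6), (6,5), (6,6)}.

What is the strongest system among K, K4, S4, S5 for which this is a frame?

K

Transitive (axiom 4): no — 1 S 2 and 2 S 4, but not 1 S 4.
Reflexive (axiom T): no — 1 is not related to itself.
Euclidean (axiom 5): no — 2 S 4 and 2 S 6, but not 4 S 6.
So F validates K; K4 would additionally require S to be transitive. The strongest is K.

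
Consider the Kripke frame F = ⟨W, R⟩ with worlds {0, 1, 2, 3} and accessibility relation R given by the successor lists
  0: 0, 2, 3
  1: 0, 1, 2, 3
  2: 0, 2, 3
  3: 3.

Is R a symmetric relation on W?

Symmetric: no — 0 R 3 but not 3 R 0.

No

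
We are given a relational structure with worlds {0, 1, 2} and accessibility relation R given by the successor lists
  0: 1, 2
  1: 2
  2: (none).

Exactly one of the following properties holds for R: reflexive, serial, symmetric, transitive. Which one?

Reflexive: no — 0 is not related to itself.
Serial: no — 2 has no R-successor.
Symmetric: no — 0 R 1 but not 1 R 0.
Transitive: yes — every two-step R-path is closed by a direct edge.
Only transitive holds.

transitive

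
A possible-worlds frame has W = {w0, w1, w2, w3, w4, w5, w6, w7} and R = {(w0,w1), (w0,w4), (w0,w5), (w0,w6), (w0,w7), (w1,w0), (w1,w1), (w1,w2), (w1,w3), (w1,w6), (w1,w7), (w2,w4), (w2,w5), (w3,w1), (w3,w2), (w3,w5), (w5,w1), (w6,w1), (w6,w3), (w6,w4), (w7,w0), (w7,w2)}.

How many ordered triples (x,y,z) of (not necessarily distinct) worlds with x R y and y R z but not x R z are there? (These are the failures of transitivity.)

Enumerating: (w0,w1,w0), (w0,w1,w2), (w0,w1,w3), (w0,w6,w3), (w0,w7,w0), (w0,w7,w2), (w1,w0,w4), (w1,w0,w5), (w1,w2,w4), (w1,w2,w5), (w1,w3,w5), (w1,w6,w4), … and 24 more.
Total: 36.

36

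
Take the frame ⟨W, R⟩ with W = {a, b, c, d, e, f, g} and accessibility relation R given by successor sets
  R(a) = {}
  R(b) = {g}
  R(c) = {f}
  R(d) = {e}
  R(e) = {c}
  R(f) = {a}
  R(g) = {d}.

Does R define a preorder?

No

Reflexive: no — a is not related to itself.
Transitive: no — b R g and g R d, but not b R d.
So R is not a preorder.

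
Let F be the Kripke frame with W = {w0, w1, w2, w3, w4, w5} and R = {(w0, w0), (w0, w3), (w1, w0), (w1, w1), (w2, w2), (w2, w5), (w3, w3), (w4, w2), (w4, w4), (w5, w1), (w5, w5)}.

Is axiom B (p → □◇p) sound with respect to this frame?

By correspondence theory, B is valid on a frame iff R is symmetric.
Symmetric: no — w0 R w3 but not w3 R w0.

No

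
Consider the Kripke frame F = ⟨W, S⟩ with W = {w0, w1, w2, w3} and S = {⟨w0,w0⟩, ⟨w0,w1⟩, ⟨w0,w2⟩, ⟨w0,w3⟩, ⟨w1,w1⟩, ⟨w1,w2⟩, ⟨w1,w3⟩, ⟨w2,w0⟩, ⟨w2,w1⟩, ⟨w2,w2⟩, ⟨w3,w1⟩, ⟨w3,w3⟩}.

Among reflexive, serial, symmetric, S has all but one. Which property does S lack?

Reflexive: yes — every world is S-related to itself.
Serial: yes — every world has a successor (e.g. w0 S w0).
Symmetric: no — w0 S w1 but not w1 S w0.
Only symmetric fails.

symmetric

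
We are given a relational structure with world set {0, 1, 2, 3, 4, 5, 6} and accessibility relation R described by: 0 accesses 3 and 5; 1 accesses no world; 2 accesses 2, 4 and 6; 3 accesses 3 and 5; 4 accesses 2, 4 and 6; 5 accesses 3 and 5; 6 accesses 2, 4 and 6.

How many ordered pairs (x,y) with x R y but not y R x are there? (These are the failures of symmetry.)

2

Enumerating: (0,3), (0,5).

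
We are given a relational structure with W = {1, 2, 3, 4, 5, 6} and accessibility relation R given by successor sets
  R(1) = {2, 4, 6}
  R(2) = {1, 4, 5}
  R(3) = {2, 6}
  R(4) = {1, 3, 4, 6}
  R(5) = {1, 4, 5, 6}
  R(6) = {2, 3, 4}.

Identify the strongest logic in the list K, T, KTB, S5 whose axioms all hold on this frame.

K

Reflexive (axiom T): no — 1 is not related to itself.
Symmetric (axiom B): no — 1 R 6 but not 6 R 1.
Euclidean (axiom 5): no — 1 R 2 and 1 R 6, but not 2 R 6.
So F validates K; T would additionally require R to be reflexive. The strongest is K.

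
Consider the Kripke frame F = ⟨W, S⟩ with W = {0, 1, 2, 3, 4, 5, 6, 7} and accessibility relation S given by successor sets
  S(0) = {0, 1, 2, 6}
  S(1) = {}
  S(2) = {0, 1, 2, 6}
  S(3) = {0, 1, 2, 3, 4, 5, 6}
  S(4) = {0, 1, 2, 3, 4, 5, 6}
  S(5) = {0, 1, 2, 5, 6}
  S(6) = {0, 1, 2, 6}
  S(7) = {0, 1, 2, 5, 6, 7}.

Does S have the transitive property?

Transitive: yes — every two-step S-path is closed by a direct edge.

Yes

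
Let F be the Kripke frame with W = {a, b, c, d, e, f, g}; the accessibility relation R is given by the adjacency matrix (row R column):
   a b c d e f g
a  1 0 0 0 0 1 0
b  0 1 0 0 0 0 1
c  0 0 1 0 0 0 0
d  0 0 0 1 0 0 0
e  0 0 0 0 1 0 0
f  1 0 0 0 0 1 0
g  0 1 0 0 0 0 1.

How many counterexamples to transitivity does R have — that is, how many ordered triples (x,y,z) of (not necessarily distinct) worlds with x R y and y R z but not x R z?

0

R is transitive; there are no such tuples.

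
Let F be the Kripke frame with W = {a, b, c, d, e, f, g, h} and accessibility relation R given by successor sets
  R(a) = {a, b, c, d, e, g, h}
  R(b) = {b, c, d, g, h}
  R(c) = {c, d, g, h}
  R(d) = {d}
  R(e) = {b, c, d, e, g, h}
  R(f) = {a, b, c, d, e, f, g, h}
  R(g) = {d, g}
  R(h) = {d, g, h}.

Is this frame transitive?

Yes

Transitive: yes — every two-step R-path is closed by a direct edge.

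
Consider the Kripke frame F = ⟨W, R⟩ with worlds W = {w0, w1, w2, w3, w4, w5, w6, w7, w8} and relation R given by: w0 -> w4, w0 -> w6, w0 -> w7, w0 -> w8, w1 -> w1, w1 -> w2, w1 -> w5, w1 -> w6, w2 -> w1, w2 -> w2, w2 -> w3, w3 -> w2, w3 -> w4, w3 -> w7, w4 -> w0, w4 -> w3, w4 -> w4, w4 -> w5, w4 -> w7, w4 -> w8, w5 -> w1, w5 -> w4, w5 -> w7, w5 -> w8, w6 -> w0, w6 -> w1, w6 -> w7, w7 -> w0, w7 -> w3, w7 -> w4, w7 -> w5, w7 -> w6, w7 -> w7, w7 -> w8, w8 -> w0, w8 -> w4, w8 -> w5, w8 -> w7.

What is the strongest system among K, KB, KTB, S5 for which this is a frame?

KB

Symmetric (axiom B): yes — every pair in R has its reverse in R.
Reflexive (axiom T): no — w0 is not related to itself.
Euclidean (axiom 5): no — w0 R w4 and w0 R w6, but not w4 R w6.
So F validates K, KB; KTB would additionally require R to be reflexive. The strongest is KB.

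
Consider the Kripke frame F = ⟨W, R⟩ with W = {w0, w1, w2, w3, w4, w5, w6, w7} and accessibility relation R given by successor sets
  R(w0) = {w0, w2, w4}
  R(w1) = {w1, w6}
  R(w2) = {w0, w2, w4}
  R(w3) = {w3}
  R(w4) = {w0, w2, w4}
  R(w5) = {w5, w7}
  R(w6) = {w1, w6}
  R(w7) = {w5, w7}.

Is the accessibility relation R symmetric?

Yes

Symmetric: yes — every pair in R has its reverse in R.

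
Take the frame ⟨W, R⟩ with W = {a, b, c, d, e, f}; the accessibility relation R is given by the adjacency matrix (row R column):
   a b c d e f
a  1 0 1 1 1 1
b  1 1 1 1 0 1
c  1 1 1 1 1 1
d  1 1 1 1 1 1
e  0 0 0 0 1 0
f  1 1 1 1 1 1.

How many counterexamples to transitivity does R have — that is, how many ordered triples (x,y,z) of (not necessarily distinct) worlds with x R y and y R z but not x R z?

7

Enumerating: (a,c,b), (a,d,b), (a,f,b), (b,a,e), (b,c,e), (b,d,e), (b,f,e).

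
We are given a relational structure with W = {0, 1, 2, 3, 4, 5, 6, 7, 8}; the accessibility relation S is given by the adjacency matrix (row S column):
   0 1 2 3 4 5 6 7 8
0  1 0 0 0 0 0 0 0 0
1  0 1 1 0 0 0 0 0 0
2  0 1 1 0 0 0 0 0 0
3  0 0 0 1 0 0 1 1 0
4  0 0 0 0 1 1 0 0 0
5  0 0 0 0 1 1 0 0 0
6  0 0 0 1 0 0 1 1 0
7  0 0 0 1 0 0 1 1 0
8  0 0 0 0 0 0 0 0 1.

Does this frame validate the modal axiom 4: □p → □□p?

Yes

By correspondence theory, 4 is valid on a frame iff S is transitive.
Transitive: yes — every two-step S-path is closed by a direct edge.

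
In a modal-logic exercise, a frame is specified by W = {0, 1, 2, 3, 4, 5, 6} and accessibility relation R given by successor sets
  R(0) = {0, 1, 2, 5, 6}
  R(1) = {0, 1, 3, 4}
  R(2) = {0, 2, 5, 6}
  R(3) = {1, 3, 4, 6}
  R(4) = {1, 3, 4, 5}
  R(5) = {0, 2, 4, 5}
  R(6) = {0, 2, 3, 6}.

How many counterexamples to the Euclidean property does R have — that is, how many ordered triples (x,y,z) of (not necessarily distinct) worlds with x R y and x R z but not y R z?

30

Enumerating: (0,1,2), (0,1,5), (0,1,6), (0,2,1), (0,5,1), (0,5,6), (0,6,1), (0,6,5), (1,0,3), (1,0,4), (1,3,0), (1,4,0), … and 18 more.
Total: 30.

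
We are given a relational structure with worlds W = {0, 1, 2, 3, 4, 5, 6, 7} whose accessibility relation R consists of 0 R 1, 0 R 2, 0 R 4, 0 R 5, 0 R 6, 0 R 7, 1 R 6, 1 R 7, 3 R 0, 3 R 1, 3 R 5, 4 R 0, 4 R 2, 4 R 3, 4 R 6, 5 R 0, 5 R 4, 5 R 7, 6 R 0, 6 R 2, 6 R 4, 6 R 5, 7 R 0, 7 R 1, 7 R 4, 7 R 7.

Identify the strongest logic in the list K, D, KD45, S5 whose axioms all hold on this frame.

K

Serial (axiom D): no — 2 has no R-successor.
Euclidean (axiom 5): no — 0 R 1 and 0 R 2, but not 1 R 2.
Transitive (axiom 4): no — 0 R 4 and 4 R 3, but not 0 R 3.
Reflexive (axiom T): no — 0 is not related to itself.
So F validates K; D would additionally require R to be serial. The strongest is K.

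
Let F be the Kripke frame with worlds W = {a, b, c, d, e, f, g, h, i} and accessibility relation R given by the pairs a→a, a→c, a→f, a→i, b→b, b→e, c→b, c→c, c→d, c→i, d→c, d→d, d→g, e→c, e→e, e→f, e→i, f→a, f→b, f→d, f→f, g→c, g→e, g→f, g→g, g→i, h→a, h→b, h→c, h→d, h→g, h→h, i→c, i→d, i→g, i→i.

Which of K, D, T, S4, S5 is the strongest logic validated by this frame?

Serial (axiom D): yes — every world has a successor (e.g. a R a).
Reflexive (axiom T): yes — every world is R-related to itself.
Transitive (axiom 4): no — a R c and c R b, but not a R b.
Euclidean (axiom 5): no — a R c and a R f, but not c R f.
So F validates K, D, T; S4 would additionally require R to be transitive. The strongest is T.

T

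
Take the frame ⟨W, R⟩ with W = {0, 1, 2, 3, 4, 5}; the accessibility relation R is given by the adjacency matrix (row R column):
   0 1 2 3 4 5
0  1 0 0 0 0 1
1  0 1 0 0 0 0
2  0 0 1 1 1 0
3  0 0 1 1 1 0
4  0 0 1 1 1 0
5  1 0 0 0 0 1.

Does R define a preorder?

Reflexive: yes — every world is R-related to itself.
Transitive: yes — every two-step R-path is closed by a direct edge.
So R is a preorder.

Yes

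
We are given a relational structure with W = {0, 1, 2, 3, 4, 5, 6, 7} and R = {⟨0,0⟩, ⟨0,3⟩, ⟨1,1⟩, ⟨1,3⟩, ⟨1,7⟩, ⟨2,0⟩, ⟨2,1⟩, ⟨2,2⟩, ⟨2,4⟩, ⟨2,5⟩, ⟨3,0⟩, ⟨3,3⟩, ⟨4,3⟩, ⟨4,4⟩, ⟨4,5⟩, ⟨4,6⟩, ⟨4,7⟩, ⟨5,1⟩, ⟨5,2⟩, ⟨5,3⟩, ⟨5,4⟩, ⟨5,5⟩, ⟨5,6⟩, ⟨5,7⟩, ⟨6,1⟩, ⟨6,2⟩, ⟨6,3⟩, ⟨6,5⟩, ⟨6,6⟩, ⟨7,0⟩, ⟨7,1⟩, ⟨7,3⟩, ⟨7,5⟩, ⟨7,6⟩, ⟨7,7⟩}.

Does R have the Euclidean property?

No

Euclidean: no — 1 R 3 and 1 R 7, but not 3 R 7.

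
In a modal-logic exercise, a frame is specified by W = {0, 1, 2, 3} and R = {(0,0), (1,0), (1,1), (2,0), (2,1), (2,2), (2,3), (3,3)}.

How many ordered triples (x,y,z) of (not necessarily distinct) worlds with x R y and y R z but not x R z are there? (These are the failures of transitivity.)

0

R is transitive; there are no such tuples.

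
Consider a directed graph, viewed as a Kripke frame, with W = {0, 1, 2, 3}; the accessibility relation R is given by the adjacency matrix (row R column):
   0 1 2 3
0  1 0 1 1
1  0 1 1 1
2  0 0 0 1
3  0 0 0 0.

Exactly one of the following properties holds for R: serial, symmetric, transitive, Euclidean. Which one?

transitive

Serial: no — 3 has no R-successor.
Symmetric: no — 0 R 2 but not 2 R 0.
Transitive: yes — every two-step R-path is closed by a direct edge.
Euclidean: no — 0 R 3 and 0 R 2, but not 3 R 2.
Only transitive holds.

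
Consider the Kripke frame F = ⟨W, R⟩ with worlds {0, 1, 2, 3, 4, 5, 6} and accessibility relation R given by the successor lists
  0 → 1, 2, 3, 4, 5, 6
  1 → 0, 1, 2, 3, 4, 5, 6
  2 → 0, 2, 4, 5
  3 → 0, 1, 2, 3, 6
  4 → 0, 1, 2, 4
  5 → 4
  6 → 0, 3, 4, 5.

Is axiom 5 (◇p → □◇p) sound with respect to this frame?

By correspondence theory, 5 is valid on a frame iff R is Euclidean.
Euclidean: no — 0 R 2 and 0 R 1, but not 2 R 1.

No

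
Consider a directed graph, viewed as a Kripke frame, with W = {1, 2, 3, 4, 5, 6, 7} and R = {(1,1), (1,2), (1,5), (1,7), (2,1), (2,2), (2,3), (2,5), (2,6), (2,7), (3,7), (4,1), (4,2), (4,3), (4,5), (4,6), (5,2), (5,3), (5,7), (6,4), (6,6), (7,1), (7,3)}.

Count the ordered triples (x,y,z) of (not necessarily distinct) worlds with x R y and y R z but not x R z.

Enumerating: (1,2,3), (1,2,6), (1,5,3), (1,7,3), (2,6,4), (3,7,1), (3,7,3), (4,1,7), (4,2,7), (4,3,7), (4,5,7), (4,6,4), … and 12 more.
Total: 24.

24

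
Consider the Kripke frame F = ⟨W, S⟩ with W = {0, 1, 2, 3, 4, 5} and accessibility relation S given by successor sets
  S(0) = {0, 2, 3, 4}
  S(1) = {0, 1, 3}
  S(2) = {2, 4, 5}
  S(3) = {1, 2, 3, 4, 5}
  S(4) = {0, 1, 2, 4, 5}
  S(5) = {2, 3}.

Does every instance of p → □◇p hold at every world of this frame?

No

Axiom B corresponds to the accessibility relation being symmetric.
Symmetric: no — 0 S 2 but not 2 S 0.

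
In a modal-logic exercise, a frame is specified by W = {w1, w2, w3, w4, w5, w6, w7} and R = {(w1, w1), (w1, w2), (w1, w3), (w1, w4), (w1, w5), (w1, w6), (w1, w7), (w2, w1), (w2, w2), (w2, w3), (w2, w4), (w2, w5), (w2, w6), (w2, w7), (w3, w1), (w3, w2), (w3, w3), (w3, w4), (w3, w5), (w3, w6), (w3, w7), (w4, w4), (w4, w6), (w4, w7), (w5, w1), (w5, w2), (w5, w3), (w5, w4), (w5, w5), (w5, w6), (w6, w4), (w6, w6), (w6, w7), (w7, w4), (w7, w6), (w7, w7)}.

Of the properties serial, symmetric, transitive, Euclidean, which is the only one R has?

serial

Serial: yes — every world has a successor (e.g. w1 R w1).
Symmetric: no — w1 R w4 but not w4 R w1.
Transitive: no — w5 R w1 and w1 R w7, but not w5 R w7.
Euclidean: no — w1 R w4 and w1 R w2, but not w4 R w2.
Only serial holds.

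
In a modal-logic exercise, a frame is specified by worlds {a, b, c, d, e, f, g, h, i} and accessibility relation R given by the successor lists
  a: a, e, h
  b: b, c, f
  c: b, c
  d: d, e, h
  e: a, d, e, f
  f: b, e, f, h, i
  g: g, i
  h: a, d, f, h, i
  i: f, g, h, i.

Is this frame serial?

Serial: yes — every world has a successor (e.g. a R a).

Yes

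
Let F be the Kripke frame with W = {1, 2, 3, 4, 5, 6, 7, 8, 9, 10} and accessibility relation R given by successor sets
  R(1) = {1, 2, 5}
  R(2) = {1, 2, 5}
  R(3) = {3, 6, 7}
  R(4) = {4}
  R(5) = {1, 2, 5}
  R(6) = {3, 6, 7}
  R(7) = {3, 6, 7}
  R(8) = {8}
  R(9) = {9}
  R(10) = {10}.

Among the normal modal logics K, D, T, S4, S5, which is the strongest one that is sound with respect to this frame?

S5

Serial (axiom D): yes — every world has a successor (e.g. 1 R 1).
Reflexive (axiom T): yes — every world is R-related to itself.
Transitive (axiom 4): yes — every two-step R-path is closed by a direct edge.
Euclidean (axiom 5): yes — any two successors of a common world are R-related.
So F validates K, D, T, S4, S5. The strongest is S5.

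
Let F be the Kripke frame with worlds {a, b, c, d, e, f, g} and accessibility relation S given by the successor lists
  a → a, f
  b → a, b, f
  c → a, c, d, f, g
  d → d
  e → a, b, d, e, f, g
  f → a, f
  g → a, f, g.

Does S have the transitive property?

Transitive: yes — every two-step S-path is closed by a direct edge.

Yes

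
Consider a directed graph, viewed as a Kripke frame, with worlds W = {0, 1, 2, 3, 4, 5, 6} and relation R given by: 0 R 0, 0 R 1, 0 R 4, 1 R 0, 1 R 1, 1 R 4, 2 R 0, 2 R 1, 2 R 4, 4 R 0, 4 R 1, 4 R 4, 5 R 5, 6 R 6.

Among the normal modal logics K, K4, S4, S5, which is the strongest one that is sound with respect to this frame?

Transitive (axiom 4): yes — every two-step R-path is closed by a direct edge.
Reflexive (axiom T): no — 2 is not related to itself.
Euclidean (axiom 5): yes — any two successors of a common world are R-related.
So F validates K, K4; S4 would additionally require R to be reflexive. The strongest is K4.

K4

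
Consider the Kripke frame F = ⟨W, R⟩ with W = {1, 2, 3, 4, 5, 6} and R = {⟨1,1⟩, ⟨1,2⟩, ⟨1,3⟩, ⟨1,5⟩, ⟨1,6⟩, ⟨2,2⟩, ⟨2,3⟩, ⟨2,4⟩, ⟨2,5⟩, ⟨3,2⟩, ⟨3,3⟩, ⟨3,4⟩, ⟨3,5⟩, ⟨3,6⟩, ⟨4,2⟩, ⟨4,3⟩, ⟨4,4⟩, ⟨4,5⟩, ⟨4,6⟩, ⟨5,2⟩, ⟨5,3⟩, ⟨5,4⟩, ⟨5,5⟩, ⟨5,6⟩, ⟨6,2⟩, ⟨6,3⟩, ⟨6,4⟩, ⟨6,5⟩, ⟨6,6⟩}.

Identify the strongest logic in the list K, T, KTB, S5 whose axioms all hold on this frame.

T

Reflexive (axiom T): yes — every world is R-related to itself.
Symmetric (axiom B): no — 1 R 2 but not 2 R 1.
Euclidean (axiom 5): no — 1 R 2 and 1 R 6, but not 2 R 6.
So F validates K, T; KTB would additionally require R to be symmetric. The strongest is T.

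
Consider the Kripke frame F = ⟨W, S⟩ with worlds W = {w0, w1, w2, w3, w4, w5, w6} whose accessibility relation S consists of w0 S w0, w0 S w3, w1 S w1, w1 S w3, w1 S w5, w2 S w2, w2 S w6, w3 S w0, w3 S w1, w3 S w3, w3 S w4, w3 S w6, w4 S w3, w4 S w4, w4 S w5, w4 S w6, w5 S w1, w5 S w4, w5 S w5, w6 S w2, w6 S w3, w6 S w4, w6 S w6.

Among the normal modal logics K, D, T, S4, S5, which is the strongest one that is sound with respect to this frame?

T

Serial (axiom D): yes — every world has a successor (e.g. w0 S w0).
Reflexive (axiom T): yes — every world is S-related to itself.
Transitive (axiom 4): no — w0 S w3 and w3 S w1, but not w0 S w1.
Euclidean (axiom 5): no — w1 S w3 and w1 S w5, but not w3 S w5.
So F validates K, D, T; S4 would additionally require S to be transitive. The strongest is T.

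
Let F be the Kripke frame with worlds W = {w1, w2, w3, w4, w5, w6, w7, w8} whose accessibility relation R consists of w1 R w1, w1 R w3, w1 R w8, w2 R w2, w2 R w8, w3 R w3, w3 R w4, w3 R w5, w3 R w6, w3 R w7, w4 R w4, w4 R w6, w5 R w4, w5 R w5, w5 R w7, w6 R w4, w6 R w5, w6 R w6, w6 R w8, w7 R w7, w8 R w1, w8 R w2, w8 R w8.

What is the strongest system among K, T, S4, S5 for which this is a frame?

Reflexive (axiom T): yes — every world is R-related to itself.
Transitive (axiom 4): no — w1 R w3 and w3 R w4, but not w1 R w4.
Euclidean (axiom 5): no — w1 R w3 and w1 R w8, but not w3 R w8.
So F validates K, T; S4 would additionally require R to be transitive. The strongest is T.

T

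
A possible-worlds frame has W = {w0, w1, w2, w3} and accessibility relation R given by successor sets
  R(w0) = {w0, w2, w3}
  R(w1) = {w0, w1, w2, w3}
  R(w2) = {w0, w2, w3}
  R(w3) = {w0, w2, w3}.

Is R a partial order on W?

No

Reflexive: yes — every world is R-related to itself.
Transitive: yes — every two-step R-path is closed by a direct edge.
Antisymmetric: no — w0 R w2 and w2 R w0 with w0 ≠ w2.
So R is not a partial order.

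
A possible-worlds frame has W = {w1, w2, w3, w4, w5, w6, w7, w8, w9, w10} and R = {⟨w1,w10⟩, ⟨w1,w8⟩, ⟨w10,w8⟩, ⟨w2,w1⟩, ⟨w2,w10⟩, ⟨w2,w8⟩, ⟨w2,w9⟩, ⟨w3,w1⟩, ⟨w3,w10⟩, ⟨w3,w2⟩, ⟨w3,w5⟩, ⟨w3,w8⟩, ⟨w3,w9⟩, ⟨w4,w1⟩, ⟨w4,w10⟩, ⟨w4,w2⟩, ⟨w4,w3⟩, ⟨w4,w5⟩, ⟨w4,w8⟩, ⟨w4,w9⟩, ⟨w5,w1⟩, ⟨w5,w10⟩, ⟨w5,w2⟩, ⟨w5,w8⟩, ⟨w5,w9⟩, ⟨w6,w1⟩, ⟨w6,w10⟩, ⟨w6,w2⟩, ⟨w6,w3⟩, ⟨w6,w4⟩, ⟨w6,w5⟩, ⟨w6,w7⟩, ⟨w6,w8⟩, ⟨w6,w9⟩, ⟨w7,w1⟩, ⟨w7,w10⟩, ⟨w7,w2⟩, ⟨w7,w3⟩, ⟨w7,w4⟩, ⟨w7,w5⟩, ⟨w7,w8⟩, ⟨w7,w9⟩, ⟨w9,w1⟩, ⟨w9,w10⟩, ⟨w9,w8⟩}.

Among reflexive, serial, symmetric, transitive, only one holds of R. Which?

transitive

Reflexive: no — w1 is not related to itself.
Serial: no — w8 has no R-successor.
Symmetric: no — w1 R w10 but not w10 R w1.
Transitive: yes — every two-step R-path is closed by a direct edge.
Only transitive holds.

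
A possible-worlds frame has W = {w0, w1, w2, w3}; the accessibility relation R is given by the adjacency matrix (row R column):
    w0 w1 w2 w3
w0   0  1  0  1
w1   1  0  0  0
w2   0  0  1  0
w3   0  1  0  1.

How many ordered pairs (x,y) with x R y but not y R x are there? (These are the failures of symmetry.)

Enumerating: (w0,w3), (w3,w1).

2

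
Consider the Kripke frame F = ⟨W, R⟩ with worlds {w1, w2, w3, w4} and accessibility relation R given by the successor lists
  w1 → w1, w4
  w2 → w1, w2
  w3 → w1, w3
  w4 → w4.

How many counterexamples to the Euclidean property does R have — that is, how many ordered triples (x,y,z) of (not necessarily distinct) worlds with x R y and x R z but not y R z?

Enumerating: (w1,w4,w1), (w2,w1,w2), (w3,w1,w3).

3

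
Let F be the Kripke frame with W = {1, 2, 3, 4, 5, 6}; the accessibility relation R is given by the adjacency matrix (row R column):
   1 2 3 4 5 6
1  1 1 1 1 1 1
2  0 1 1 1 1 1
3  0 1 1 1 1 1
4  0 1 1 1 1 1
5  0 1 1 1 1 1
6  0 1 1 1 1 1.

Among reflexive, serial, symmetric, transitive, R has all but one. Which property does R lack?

symmetric

Reflexive: yes — every world is R-related to itself.
Serial: yes — every world has a successor (e.g. 1 R 1).
Symmetric: no — 1 R 2 but not 2 R 1.
Transitive: yes — every two-step R-path is closed by a direct edge.
Only symmetric fails.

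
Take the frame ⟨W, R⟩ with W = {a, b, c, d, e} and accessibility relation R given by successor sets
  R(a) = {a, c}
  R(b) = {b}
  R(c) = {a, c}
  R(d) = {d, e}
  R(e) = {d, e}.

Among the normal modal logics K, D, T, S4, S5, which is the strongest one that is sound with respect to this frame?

S5

Serial (axiom D): yes — every world has a successor (e.g. a R a).
Reflexive (axiom T): yes — every world is R-related to itself.
Transitive (axiom 4): yes — every two-step R-path is closed by a direct edge.
Euclidean (axiom 5): yes — any two successors of a common world are R-related.
So F validates K, D, T, S4, S5. The strongest is S5.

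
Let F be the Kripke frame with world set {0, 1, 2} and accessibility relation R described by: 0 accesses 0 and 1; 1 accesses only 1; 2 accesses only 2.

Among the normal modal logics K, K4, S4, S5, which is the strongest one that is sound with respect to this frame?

Transitive (axiom 4): yes — every two-step R-path is closed by a direct edge.
Reflexive (axiom T): yes — every world is R-related to itself.
Euclidean (axiom 5): no — 0 R 1 and 0 R 0, but not 1 R 0.
So F validates K, K4, S4; S5 would additionally require R to be Euclidean. The strongest is S4.

S4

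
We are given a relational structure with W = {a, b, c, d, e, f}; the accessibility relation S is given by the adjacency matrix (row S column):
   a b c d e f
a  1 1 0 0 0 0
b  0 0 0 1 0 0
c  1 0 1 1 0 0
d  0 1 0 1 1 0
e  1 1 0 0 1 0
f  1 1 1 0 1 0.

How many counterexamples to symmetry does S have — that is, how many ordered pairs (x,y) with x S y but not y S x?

Enumerating: (a,b), (c,a), (c,d), (d,e), (e,a), (e,b), (f,a), (f,b), (f,c), (f,e).

10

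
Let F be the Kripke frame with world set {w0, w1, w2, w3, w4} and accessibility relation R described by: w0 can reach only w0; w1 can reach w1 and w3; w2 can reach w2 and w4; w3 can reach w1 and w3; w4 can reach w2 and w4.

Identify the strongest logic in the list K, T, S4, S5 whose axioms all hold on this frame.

Reflexive (axiom T): yes — every world is R-related to itself.
Transitive (axiom 4): yes — every two-step R-path is closed by a direct edge.
Euclidean (axiom 5): yes — any two successors of a common world are R-related.
So F validates K, T, S4, S5. The strongest is S5.

S5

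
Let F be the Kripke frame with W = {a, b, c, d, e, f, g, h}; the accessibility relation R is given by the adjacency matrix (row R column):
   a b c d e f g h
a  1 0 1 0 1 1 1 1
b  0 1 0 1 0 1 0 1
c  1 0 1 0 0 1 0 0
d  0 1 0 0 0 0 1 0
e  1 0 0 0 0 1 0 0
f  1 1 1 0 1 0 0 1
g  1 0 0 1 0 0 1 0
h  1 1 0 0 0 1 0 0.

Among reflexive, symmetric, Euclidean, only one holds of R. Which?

Reflexive: no — d is not related to itself.
Symmetric: yes — every pair in R has its reverse in R.
Euclidean: no — a R c and a R e, but not c R e.
Only symmetric holds.

symmetric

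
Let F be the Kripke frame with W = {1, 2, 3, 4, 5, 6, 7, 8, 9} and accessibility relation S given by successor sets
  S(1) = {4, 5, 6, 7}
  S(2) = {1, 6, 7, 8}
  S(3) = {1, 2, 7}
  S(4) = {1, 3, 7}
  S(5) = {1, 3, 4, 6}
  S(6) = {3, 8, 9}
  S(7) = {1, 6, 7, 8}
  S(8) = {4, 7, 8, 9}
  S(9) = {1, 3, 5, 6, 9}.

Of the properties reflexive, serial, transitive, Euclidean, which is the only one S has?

Reflexive: no — 1 is not related to itself.
Serial: yes — every world has a successor (e.g. 1 S 4).
Transitive: no — 1 S 4 and 4 S 3, but not 1 S 3.
Euclidean: no — 1 S 4 and 1 S 5, but not 4 S 5.
Only serial holds.

serial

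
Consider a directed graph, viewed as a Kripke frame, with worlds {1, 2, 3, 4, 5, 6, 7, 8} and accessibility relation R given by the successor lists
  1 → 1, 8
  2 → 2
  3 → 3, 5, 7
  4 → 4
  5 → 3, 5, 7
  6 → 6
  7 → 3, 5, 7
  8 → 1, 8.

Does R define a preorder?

Yes

Reflexive: yes — every world is R-related to itself.
Transitive: yes — every two-step R-path is closed by a direct edge.
So R is a preorder.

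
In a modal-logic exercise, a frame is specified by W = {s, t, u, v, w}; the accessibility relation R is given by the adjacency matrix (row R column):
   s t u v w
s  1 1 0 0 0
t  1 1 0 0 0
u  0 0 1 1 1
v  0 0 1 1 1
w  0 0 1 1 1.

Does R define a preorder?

Reflexive: yes — every world is R-related to itself.
Transitive: yes — every two-step R-path is closed by a direct edge.
So R is a preorder.

Yes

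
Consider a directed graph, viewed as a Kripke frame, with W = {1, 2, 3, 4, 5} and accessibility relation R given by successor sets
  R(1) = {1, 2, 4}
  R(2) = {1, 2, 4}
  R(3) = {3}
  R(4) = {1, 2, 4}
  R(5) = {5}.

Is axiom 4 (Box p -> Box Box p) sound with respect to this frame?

Axiom 4 corresponds to the accessibility relation being transitive.
Transitive: yes — every two-step R-path is closed by a direct edge.

Yes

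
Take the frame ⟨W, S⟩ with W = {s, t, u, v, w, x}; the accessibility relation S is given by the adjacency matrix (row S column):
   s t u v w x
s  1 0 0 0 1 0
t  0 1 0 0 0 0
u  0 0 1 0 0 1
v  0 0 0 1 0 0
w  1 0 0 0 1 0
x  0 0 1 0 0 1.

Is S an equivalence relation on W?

Yes

Reflexive: yes — every world is S-related to itself.
Symmetric: yes — every pair in S has its reverse in S.
Transitive: yes — every two-step S-path is closed by a direct edge.
So S is an equivalence relation.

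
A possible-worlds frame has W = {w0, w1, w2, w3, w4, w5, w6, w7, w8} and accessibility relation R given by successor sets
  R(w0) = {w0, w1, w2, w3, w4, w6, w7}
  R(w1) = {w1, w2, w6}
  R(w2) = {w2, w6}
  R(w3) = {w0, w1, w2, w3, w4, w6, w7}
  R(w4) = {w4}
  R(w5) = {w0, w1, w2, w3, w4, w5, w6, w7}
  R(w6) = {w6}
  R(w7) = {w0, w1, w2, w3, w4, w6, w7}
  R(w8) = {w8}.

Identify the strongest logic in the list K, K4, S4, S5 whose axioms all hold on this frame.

S4

Transitive (axiom 4): yes — every two-step R-path is closed by a direct edge.
Reflexive (axiom T): yes — every world is R-related to itself.
Euclidean (axiom 5): no — w0 R w1 and w0 R w3, but not w1 R w3.
So F validates K, K4, S4; S5 would additionally require R to be Euclidean. The strongest is S4.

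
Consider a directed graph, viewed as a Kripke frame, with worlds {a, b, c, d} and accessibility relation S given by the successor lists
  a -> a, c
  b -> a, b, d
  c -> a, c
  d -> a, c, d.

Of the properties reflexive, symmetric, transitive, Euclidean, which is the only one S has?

reflexive

Reflexive: yes — every world is S-related to itself.
Symmetric: no — b S a but not a S b.
Transitive: no — b S a and a S c, but not b S c.
Euclidean: no — b S a and b S d, but not a S d.
Only reflexive holds.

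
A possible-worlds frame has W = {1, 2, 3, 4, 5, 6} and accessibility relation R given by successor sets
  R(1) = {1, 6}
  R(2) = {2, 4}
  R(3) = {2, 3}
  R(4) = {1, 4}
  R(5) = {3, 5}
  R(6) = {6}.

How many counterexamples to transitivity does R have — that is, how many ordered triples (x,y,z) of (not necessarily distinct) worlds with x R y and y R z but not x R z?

Enumerating: (2,4,1), (3,2,4), (4,1,6), (5,3,2).

4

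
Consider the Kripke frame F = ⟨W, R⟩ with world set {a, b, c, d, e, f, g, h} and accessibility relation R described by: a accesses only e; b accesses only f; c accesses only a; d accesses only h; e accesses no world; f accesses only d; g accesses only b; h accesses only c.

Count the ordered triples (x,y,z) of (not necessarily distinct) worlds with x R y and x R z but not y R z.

Enumerating: (a,e,e), (b,f,f), (c,a,a), (d,h,h), (f,d,d), (g,b,b), (h,c,c).

7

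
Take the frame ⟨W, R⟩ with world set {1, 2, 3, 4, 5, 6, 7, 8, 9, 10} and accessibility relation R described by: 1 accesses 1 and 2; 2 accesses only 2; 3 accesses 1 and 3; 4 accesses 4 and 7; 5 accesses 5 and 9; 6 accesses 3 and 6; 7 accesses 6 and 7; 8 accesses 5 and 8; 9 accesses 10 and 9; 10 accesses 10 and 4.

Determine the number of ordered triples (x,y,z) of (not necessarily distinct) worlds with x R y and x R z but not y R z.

Enumerating: (1,2,1), (10,4,10), (3,1,3), (4,7,4), (5,9,5), (6,3,6), (7,6,7), (8,5,8), (9,10,9).

9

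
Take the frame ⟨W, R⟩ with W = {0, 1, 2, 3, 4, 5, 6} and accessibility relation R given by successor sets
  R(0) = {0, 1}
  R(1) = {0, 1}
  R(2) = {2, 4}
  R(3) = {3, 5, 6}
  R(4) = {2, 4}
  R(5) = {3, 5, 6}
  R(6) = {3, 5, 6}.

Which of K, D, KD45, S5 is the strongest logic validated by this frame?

S5

Serial (axiom D): yes — every world has a successor (e.g. 0 R 0).
Euclidean (axiom 5): yes — any two successors of a common world are R-related.
Transitive (axiom 4): yes — every two-step R-path is closed by a direct edge.
Reflexive (axiom T): yes — every world is R-related to itself.
So F validates K, D, KD45, S5. The strongest is S5.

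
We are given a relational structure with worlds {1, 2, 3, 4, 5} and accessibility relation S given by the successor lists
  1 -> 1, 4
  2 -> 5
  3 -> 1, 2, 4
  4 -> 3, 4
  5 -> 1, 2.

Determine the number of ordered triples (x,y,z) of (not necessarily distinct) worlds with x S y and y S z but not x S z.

Enumerating: (1,4,3), (2,5,1), (2,5,2), (3,2,5), (3,4,3), (4,3,1), (4,3,2), (5,1,4), (5,2,5).

9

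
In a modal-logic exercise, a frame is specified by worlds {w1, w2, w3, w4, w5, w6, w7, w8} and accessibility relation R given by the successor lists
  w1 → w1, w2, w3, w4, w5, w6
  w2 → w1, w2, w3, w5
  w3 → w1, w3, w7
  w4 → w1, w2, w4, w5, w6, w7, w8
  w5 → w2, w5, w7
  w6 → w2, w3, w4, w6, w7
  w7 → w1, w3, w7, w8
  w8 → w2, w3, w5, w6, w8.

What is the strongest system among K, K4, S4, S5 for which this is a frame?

Transitive (axiom 4): no — w1 R w3 and w3 R w7, but not w1 R w7.
Reflexive (axiom T): yes — every world is R-related to itself.
Euclidean (axiom 5): no — w1 R w2 and w1 R w4, but not w2 R w4.
So F validates K; K4 would additionally require R to be transitive. The strongest is K.

K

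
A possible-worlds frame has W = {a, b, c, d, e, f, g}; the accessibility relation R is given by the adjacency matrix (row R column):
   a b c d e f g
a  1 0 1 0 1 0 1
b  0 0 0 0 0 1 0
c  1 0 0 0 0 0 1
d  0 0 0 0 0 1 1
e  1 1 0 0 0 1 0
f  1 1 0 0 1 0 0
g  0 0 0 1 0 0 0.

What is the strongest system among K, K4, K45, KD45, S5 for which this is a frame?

K

Transitive (axiom 4): no — a R e and e R b, but not a R b.
Euclidean (axiom 5): no — a R c and a R e, but not c R e.
Serial (axiom D): yes — every world has a successor (e.g. a R a).
Reflexive (axiom T): no — b is not related to itself.
So F validates K; K4 would additionally require R to be transitive. The strongest is K.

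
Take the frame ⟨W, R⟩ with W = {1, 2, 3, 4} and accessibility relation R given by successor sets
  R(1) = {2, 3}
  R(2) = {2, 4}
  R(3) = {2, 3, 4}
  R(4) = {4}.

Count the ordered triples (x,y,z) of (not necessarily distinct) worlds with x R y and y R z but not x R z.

Enumerating: (1,2,4), (1,3,4).

2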